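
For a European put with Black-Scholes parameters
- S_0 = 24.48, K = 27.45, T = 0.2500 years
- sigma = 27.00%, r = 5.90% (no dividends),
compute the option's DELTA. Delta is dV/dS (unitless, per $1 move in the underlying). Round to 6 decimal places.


d1 = -0.6714608171; d2 = -0.8064608171
phi(d1) = 0.3184249882; exp(-qT) = 1.0000000000; exp(-rT) = 0.9853582484
N(-d1) = 0.7490364936
Delta = -exp(-qT) * N(-d1) = -1.0000000000 * 0.7490364936 = -0.749036

Answer: Delta = -0.749036


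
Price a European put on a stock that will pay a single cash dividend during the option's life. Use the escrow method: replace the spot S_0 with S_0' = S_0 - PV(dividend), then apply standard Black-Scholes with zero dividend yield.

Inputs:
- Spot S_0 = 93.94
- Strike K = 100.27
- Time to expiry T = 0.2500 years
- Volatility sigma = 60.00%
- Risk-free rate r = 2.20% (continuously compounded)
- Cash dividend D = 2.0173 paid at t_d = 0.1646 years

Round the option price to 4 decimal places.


Answer: Price = 15.7348

Derivation:
PV(D) = D * exp(-r * t_d) = 2.0173 * 0.99638535 = 2.01000816
S_0' = S_0 - PV(D) = 93.9400 - 2.01000816 = 91.92999184
d1 = (ln(S_0'/K) + (r + sigma^2/2)*T) / (sigma*sqrt(T)) = -0.12113073
d2 = d1 - sigma*sqrt(T) = -0.42113073
exp(-rT) = 0.99451510
N(-d1) = 0.54820625; N(-d2) = 0.66317019
P = K * exp(-rT) * N(-d2) - S_0' * N(-d1) = 100.2700 * 0.99451510 * 0.66317019 - 91.92999184 * 0.54820625 = 15.7348


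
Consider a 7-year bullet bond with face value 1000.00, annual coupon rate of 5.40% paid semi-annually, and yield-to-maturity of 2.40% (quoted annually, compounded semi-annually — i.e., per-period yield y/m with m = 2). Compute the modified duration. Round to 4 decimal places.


Answer: Modified duration = 5.9571

Derivation:
Coupon per period c = face * coupon_rate / m = 27.000000
Periods per year m = 2; per-period yield y/m = 0.012000
Number of cashflows N = 14
Cashflows (t years, CF_t, discount factor 1/(1+y/m)^(m*t), PV):
  t = 0.5000: CF_t = 27.000000, DF = 0.988142, PV = 26.679842
  t = 1.0000: CF_t = 27.000000, DF = 0.976425, PV = 26.363480
  t = 1.5000: CF_t = 27.000000, DF = 0.964847, PV = 26.050870
  t = 2.0000: CF_t = 27.000000, DF = 0.953406, PV = 25.741966
  t = 2.5000: CF_t = 27.000000, DF = 0.942101, PV = 25.436725
  t = 3.0000: CF_t = 27.000000, DF = 0.930930, PV = 25.135104
  t = 3.5000: CF_t = 27.000000, DF = 0.919891, PV = 24.837059
  t = 4.0000: CF_t = 27.000000, DF = 0.908983, PV = 24.542549
  t = 4.5000: CF_t = 27.000000, DF = 0.898205, PV = 24.251530
  t = 5.0000: CF_t = 27.000000, DF = 0.887554, PV = 23.963963
  t = 5.5000: CF_t = 27.000000, DF = 0.877030, PV = 23.679805
  t = 6.0000: CF_t = 27.000000, DF = 0.866630, PV = 23.399017
  t = 6.5000: CF_t = 27.000000, DF = 0.856354, PV = 23.121558
  t = 7.0000: CF_t = 1027.000000, DF = 0.846200, PV = 869.047008
Price P = sum_t PV_t = 1192.250477
First compute Macaulay numerator sum_t t * PV_t:
  t * PV_t at t = 0.5000: 13.339921
  t * PV_t at t = 1.0000: 26.363480
  t * PV_t at t = 1.5000: 39.076305
  t * PV_t at t = 2.0000: 51.483932
  t * PV_t at t = 2.5000: 63.591814
  t * PV_t at t = 3.0000: 75.405312
  t * PV_t at t = 3.5000: 86.929708
  t * PV_t at t = 4.0000: 98.170195
  t * PV_t at t = 4.5000: 109.131887
  t * PV_t at t = 5.0000: 119.819815
  t * PV_t at t = 5.5000: 130.238929
  t * PV_t at t = 6.0000: 140.394102
  t * PV_t at t = 6.5000: 150.290129
  t * PV_t at t = 7.0000: 6083.329054
Macaulay duration D = 7187.564584 / 1192.250477 = 6.028569
Modified duration = D / (1 + y/m) = 6.028569 / (1 + 0.012000) = 5.957084


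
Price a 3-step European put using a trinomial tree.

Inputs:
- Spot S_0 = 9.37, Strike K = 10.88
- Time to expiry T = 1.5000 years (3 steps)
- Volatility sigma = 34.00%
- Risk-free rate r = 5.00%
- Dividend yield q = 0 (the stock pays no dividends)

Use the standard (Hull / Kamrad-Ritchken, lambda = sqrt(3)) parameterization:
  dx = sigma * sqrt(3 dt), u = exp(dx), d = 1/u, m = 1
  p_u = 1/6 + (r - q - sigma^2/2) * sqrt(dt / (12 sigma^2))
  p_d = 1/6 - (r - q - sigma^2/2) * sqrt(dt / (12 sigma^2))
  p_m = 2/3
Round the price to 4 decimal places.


Answer: Price = V(0,0) = 2.0383

Derivation:
dt = T/N = 0.500000; dx = sigma*sqrt(3*dt) = 0.416413
u = exp(dx) = 1.516512; d = 1/u = 0.659408
p_u = 0.161984, p_m = 0.666667, p_d = 0.171350
Discount per step: exp(-r*dt) = 0.975310
Stock lattice S(k, j) with j the centered position index:
  k=0: S(0,+0) = 9.3700
  k=1: S(1,-1) = 6.1787; S(1,+0) = 9.3700; S(1,+1) = 14.2097
  k=2: S(2,-2) = 4.0742; S(2,-1) = 6.1787; S(2,+0) = 9.3700; S(2,+1) = 14.2097; S(2,+2) = 21.5492
  k=3: S(3,-3) = 2.6866; S(3,-2) = 4.0742; S(3,-1) = 6.1787; S(3,+0) = 9.3700; S(3,+1) = 14.2097; S(3,+2) = 21.5492; S(3,+3) = 32.6797
Terminal payoffs V(N, j) = max(K - S_T, 0):
  V(3,-3) = 8.193408; V(3,-2) = 6.805750; V(3,-1) = 4.701350; V(3,+0) = 1.510000; V(3,+1) = 0.000000; V(3,+2) = 0.000000; V(3,+3) = 0.000000
Backward induction: V(k, j) = exp(-r*dt) * [p_u * V(k+1, j+1) + p_m * V(k+1, j) + p_d * V(k+1, j-1)]
  V(2,-2) = exp(-r*dt) * [p_u*4.701350 + p_m*6.805750 + p_d*8.193408] = 6.537157
  V(2,-1) = exp(-r*dt) * [p_u*1.510000 + p_m*4.701350 + p_d*6.805750] = 4.432775
  V(2,+0) = exp(-r*dt) * [p_u*0.000000 + p_m*1.510000 + p_d*4.701350] = 1.767496
  V(2,+1) = exp(-r*dt) * [p_u*0.000000 + p_m*0.000000 + p_d*1.510000] = 0.252350
  V(2,+2) = exp(-r*dt) * [p_u*0.000000 + p_m*0.000000 + p_d*0.000000] = 0.000000
  V(1,-1) = exp(-r*dt) * [p_u*1.767496 + p_m*4.432775 + p_d*6.537157] = 4.253939
  V(1,+0) = exp(-r*dt) * [p_u*0.252350 + p_m*1.767496 + p_d*4.432775] = 1.929905
  V(1,+1) = exp(-r*dt) * [p_u*0.000000 + p_m*0.252350 + p_d*1.767496] = 0.459461
  V(0,+0) = exp(-r*dt) * [p_u*0.459461 + p_m*1.929905 + p_d*4.253939] = 2.038338


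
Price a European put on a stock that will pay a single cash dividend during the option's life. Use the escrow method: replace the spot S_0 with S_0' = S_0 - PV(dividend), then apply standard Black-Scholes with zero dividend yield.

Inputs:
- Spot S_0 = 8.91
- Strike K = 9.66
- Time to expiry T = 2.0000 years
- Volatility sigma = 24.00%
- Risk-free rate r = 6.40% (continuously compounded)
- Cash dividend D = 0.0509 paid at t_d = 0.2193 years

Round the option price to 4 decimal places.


Answer: Price = 0.9981

Derivation:
PV(D) = D * exp(-r * t_d) = 0.0509 * 0.98606283 = 0.05019060
S_0' = S_0 - PV(D) = 8.9100 - 0.05019060 = 8.85980940
d1 = (ln(S_0'/K) + (r + sigma^2/2)*T) / (sigma*sqrt(T)) = 0.29206929
d2 = d1 - sigma*sqrt(T) = -0.04734197
exp(-rT) = 0.87985338
N(-d1) = 0.38511682; N(-d2) = 0.51887966
P = K * exp(-rT) * N(-d2) - S_0' * N(-d1) = 9.6600 * 0.87985338 * 0.51887966 - 8.85980940 * 0.38511682 = 0.9981


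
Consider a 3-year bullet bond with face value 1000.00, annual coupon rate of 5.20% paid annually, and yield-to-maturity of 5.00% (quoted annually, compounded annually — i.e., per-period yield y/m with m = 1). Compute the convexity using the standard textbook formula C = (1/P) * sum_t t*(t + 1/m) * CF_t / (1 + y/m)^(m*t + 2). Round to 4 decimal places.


Coupon per period c = face * coupon_rate / m = 52.000000
Periods per year m = 1; per-period yield y/m = 0.050000
Number of cashflows N = 3
Cashflows (t years, CF_t, discount factor 1/(1+y/m)^(m*t), PV):
  t = 1.0000: CF_t = 52.000000, DF = 0.952381, PV = 49.523810
  t = 2.0000: CF_t = 52.000000, DF = 0.907029, PV = 47.165533
  t = 3.0000: CF_t = 1052.000000, DF = 0.863838, PV = 908.757154
Price P = sum_t PV_t = 1005.446496
Convexity numerator sum_t t*(t + 1/m) * CF_t / (1+y/m)^(m*t + 2):
  t = 1.0000: term = 89.839110
  t = 2.0000: term = 256.683172
  t = 3.0000: term = 9891.234325
Convexity = (1/P) * sum = 10237.756608 / 1005.446496 = 10.182299

Answer: Convexity = 10.1823


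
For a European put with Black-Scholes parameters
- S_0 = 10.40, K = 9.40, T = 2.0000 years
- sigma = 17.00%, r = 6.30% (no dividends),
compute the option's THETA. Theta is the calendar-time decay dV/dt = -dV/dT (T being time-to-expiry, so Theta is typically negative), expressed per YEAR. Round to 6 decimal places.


Answer: Theta = -0.034508

Derivation:
d1 = 1.0648034717; d2 = 0.8243871661
phi(d1) = 0.2263117626; exp(-qT) = 1.0000000000; exp(-rT) = 0.8816148468
Theta = -S*exp(-qT)*phi(d1)*sigma/(2*sqrt(T)) + r*K*exp(-rT)*N(-d2) - q*S*exp(-qT)*N(-d1)
N(-d1) = 0.1434824369; N(-d2) = 0.2048598024; sqrt(T) = 1.4142135624
Term 1 = -10.4000 * 1.0000000000 * 0.2263117626 * 0.1700 / (2 * 1.4142135624) = -0.1414634985
Term 2 = 0.0630 * 9.4000 * 0.8816148468 * 0.2048598024 = 0.1069557279
Term 3 = 0 (no dividend yield, q = 0)
Theta = -0.1414634985 + (0.1069557279) + (0.0000000000) = -0.034508


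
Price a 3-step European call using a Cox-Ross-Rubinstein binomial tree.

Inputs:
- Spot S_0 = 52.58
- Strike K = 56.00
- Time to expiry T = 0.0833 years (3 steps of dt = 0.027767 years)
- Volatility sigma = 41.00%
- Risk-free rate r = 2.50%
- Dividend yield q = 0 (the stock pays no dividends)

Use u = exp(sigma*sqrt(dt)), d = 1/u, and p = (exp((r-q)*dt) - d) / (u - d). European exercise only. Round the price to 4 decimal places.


Answer: Price = V(0,0) = 1.0992

Derivation:
dt = T/N = 0.027767
u = exp(sigma*sqrt(dt)) = 1.070708; d = 1/u = 0.933962
p = (exp((r-q)*dt) - d) / (u - d) = 0.488005
Discount per step: exp(-r*dt) = 0.999306
Stock lattice S(k, i) with i counting down-moves:
  k=0: S(0,0) = 52.5800
  k=1: S(1,0) = 56.2978; S(1,1) = 49.1077
  k=2: S(2,0) = 60.2785; S(2,1) = 52.5800; S(2,2) = 45.8647
  k=3: S(3,0) = 64.5406; S(3,1) = 56.2978; S(3,2) = 49.1077; S(3,3) = 42.8359
Terminal payoffs V(N, i) = max(S_T - K, 0):
  V(3,0) = 8.540621; V(3,1) = 0.297801; V(3,2) = 0.000000; V(3,3) = 0.000000
Backward induction: V(k, i) = exp(-r*dt) * [p * V(k+1, i) + (1-p) * V(k+1, i+1)].
  V(2,0) = exp(-r*dt) * [p*8.540621 + (1-p)*0.297801] = 4.317339
  V(2,1) = exp(-r*dt) * [p*0.297801 + (1-p)*0.000000] = 0.145228
  V(2,2) = exp(-r*dt) * [p*0.000000 + (1-p)*0.000000] = 0.000000
  V(1,0) = exp(-r*dt) * [p*4.317339 + (1-p)*0.145228] = 2.179725
  V(1,1) = exp(-r*dt) * [p*0.145228 + (1-p)*0.000000] = 0.070823
  V(0,0) = exp(-r*dt) * [p*2.179725 + (1-p)*0.070823] = 1.099214


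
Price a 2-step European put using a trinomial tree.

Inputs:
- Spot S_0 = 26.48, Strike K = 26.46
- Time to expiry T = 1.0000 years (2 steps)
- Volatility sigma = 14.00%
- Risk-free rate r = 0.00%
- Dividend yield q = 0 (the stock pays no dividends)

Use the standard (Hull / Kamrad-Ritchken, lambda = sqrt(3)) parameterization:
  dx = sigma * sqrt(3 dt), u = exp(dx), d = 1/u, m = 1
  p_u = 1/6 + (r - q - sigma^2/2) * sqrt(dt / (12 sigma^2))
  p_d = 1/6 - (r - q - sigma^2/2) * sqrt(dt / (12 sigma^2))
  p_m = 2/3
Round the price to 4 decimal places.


Answer: Price = V(0,0) = 1.2529

Derivation:
dt = T/N = 0.500000; dx = sigma*sqrt(3*dt) = 0.171464
u = exp(dx) = 1.187042; d = 1/u = 0.842430
p_u = 0.152378, p_m = 0.666667, p_d = 0.180955
Discount per step: exp(-r*dt) = 1.000000
Stock lattice S(k, j) with j the centered position index:
  k=0: S(0,+0) = 26.4800
  k=1: S(1,-1) = 22.3076; S(1,+0) = 26.4800; S(1,+1) = 31.4329
  k=2: S(2,-2) = 18.7926; S(2,-1) = 22.3076; S(2,+0) = 26.4800; S(2,+1) = 31.4329; S(2,+2) = 37.3121
Terminal payoffs V(N, j) = max(K - S_T, 0):
  V(2,-2) = 7.667438; V(2,-1) = 4.152444; V(2,+0) = 0.000000; V(2,+1) = 0.000000; V(2,+2) = 0.000000
Backward induction: V(k, j) = exp(-r*dt) * [p_u * V(k+1, j+1) + p_m * V(k+1, j) + p_d * V(k+1, j-1)]
  V(1,-1) = exp(-r*dt) * [p_u*0.000000 + p_m*4.152444 + p_d*7.667438] = 4.155760
  V(1,+0) = exp(-r*dt) * [p_u*0.000000 + p_m*0.000000 + p_d*4.152444] = 0.751407
  V(1,+1) = exp(-r*dt) * [p_u*0.000000 + p_m*0.000000 + p_d*0.000000] = 0.000000
  V(0,+0) = exp(-r*dt) * [p_u*0.000000 + p_m*0.751407 + p_d*4.155760] = 1.252945


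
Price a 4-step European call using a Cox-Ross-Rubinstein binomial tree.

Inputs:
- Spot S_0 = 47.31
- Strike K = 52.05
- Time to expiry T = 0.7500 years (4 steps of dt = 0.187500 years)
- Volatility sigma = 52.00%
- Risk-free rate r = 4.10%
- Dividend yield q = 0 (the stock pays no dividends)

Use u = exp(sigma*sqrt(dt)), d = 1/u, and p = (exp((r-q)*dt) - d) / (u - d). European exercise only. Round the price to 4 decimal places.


dt = T/N = 0.187500
u = exp(sigma*sqrt(dt)) = 1.252531; d = 1/u = 0.798383
p = (exp((r-q)*dt) - d) / (u - d) = 0.460938
Discount per step: exp(-r*dt) = 0.992342
Stock lattice S(k, i) with i counting down-moves:
  k=0: S(0,0) = 47.3100
  k=1: S(1,0) = 59.2573; S(1,1) = 37.7715
  k=2: S(2,0) = 74.2216; S(2,1) = 47.3100; S(2,2) = 30.1561
  k=3: S(3,0) = 92.9649; S(3,1) = 59.2573; S(3,2) = 37.7715; S(3,3) = 24.0762
  k=4: S(4,0) = 116.4414; S(4,1) = 74.2216; S(4,2) = 47.3100; S(4,3) = 30.1561; S(4,4) = 19.2220
Terminal payoffs V(N, i) = max(S_T - K, 0):
  V(4,0) = 64.391396; V(4,1) = 22.171577; V(4,2) = 0.000000; V(4,3) = 0.000000; V(4,4) = 0.000000
Backward induction: V(k, i) = exp(-r*dt) * [p * V(k+1, i) + (1-p) * V(k+1, i+1)].
  V(3,0) = exp(-r*dt) * [p*64.391396 + (1-p)*22.171577] = 41.313454
  V(3,1) = exp(-r*dt) * [p*22.171577 + (1-p)*0.000000] = 10.141448
  V(3,2) = exp(-r*dt) * [p*0.000000 + (1-p)*0.000000] = 0.000000
  V(3,3) = exp(-r*dt) * [p*0.000000 + (1-p)*0.000000] = 0.000000
  V(2,0) = exp(-r*dt) * [p*41.313454 + (1-p)*10.141448] = 24.322098
  V(2,1) = exp(-r*dt) * [p*10.141448 + (1-p)*0.000000] = 4.638776
  V(2,2) = exp(-r*dt) * [p*0.000000 + (1-p)*0.000000] = 0.000000
  V(1,0) = exp(-r*dt) * [p*24.322098 + (1-p)*4.638776] = 13.606554
  V(1,1) = exp(-r*dt) * [p*4.638776 + (1-p)*0.000000] = 2.121812
  V(0,0) = exp(-r*dt) * [p*13.606554 + (1-p)*2.121812] = 7.358772

Answer: Price = V(0,0) = 7.3588


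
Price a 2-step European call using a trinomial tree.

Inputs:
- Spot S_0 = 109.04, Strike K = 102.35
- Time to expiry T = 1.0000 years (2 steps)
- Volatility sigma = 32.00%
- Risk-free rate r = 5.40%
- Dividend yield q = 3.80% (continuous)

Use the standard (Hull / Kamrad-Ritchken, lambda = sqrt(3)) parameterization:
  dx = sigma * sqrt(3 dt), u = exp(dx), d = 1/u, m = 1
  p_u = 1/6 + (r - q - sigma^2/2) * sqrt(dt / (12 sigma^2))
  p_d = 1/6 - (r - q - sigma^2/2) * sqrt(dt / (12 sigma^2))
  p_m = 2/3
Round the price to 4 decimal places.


Answer: Price = V(0,0) = 16.6011

Derivation:
dt = T/N = 0.500000; dx = sigma*sqrt(3*dt) = 0.391918
u = exp(dx) = 1.479817; d = 1/u = 0.675759
p_u = 0.144213, p_m = 0.666667, p_d = 0.189120
Discount per step: exp(-r*dt) = 0.973361
Stock lattice S(k, j) with j the centered position index:
  k=0: S(0,+0) = 109.0400
  k=1: S(1,-1) = 73.6848; S(1,+0) = 109.0400; S(1,+1) = 161.3592
  k=2: S(2,-2) = 49.7932; S(2,-1) = 73.6848; S(2,+0) = 109.0400; S(2,+1) = 161.3592; S(2,+2) = 238.7821
Terminal payoffs V(N, j) = max(S_T - K, 0):
  V(2,-2) = 0.000000; V(2,-1) = 0.000000; V(2,+0) = 6.690000; V(2,+1) = 59.009234; V(2,+2) = 136.432120
Backward induction: V(k, j) = exp(-r*dt) * [p_u * V(k+1, j+1) + p_m * V(k+1, j) + p_d * V(k+1, j-1)]
  V(1,-1) = exp(-r*dt) * [p_u*6.690000 + p_m*0.000000 + p_d*0.000000] = 0.939084
  V(1,+0) = exp(-r*dt) * [p_u*59.009234 + p_m*6.690000 + p_d*0.000000] = 12.624397
  V(1,+1) = exp(-r*dt) * [p_u*136.432120 + p_m*59.009234 + p_d*6.690000] = 58.674207
  V(0,+0) = exp(-r*dt) * [p_u*58.674207 + p_m*12.624397 + p_d*0.939084] = 16.601113


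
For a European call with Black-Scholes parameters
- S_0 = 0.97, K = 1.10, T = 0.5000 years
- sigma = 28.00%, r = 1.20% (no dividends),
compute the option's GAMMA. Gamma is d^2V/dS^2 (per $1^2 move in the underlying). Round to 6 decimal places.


d1 = -0.5059318073; d2 = -0.7039217060
phi(d1) = 0.3510165063; exp(-qT) = 1.0000000000; exp(-rT) = 0.9940179641
Gamma = exp(-qT) * phi(d1) / (S * sigma * sqrt(T)) = 1.0000000000 * 0.3510165063 / (0.9700 * 0.2800 * 0.7071067812) = 1.827733

Answer: Gamma = 1.827733


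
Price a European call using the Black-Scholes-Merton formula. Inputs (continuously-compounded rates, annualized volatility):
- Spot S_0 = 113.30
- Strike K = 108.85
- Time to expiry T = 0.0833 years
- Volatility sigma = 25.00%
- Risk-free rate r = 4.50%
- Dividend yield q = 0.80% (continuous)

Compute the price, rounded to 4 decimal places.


Answer: Price = 6.1342

Derivation:
d1 = (ln(S/K) + (r - q + 0.5*sigma^2) * T) / (sigma * sqrt(T)) = 0.63410739
d2 = d1 - sigma * sqrt(T) = 0.56195304
exp(-rT) = 0.99625852; exp(-qT) = 0.99933382
C = S_0 * exp(-qT) * N(d1) - K * exp(-rT) * N(d2)
N(d1) = 0.73699463; N(d2) = 0.71292599
C = 113.3000 * 0.99933382 * 0.73699463 - 108.8500 * 0.99625852 * 0.71292599 = 6.1342


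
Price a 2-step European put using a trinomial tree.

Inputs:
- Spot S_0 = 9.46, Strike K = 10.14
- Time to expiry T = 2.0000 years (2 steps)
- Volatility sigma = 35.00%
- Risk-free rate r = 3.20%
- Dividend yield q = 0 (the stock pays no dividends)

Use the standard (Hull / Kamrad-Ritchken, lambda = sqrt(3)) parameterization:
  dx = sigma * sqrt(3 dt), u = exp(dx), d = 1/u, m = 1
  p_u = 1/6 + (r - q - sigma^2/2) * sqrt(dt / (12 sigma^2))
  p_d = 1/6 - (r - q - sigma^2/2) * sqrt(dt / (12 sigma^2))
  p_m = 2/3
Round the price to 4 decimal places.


dt = T/N = 1.000000; dx = sigma*sqrt(3*dt) = 0.606218
u = exp(dx) = 1.833484; d = 1/u = 0.545410
p_u = 0.142542, p_m = 0.666667, p_d = 0.190792
Discount per step: exp(-r*dt) = 0.968507
Stock lattice S(k, j) with j the centered position index:
  k=0: S(0,+0) = 9.4600
  k=1: S(1,-1) = 5.1596; S(1,+0) = 9.4600; S(1,+1) = 17.3448
  k=2: S(2,-2) = 2.8141; S(2,-1) = 5.1596; S(2,+0) = 9.4600; S(2,+1) = 17.3448; S(2,+2) = 31.8013
Terminal payoffs V(N, j) = max(K - S_T, 0):
  V(2,-2) = 7.325916; V(2,-1) = 4.980423; V(2,+0) = 0.680000; V(2,+1) = 0.000000; V(2,+2) = 0.000000
Backward induction: V(k, j) = exp(-r*dt) * [p_u * V(k+1, j+1) + p_m * V(k+1, j) + p_d * V(k+1, j-1)]
  V(1,-1) = exp(-r*dt) * [p_u*0.680000 + p_m*4.980423 + p_d*7.325916] = 4.663295
  V(1,+0) = exp(-r*dt) * [p_u*0.000000 + p_m*0.680000 + p_d*4.980423] = 1.359354
  V(1,+1) = exp(-r*dt) * [p_u*0.000000 + p_m*0.000000 + p_d*0.680000] = 0.125652
  V(0,+0) = exp(-r*dt) * [p_u*0.125652 + p_m*1.359354 + p_d*4.663295] = 1.756740

Answer: Price = V(0,0) = 1.7567


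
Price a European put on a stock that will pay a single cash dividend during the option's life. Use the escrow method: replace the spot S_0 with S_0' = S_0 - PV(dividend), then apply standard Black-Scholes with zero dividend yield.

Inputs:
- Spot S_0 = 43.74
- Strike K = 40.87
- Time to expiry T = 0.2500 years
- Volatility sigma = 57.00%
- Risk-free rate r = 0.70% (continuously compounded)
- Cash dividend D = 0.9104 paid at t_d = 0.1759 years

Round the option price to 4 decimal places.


Answer: Price = 3.7904

Derivation:
PV(D) = D * exp(-r * t_d) = 0.9104 * 0.99876946 = 0.90927971
S_0' = S_0 - PV(D) = 43.7400 - 0.90927971 = 42.83072029
d1 = (ln(S_0'/K) + (r + sigma^2/2)*T) / (sigma*sqrt(T)) = 0.31305899
d2 = d1 - sigma*sqrt(T) = 0.02805899
exp(-rT) = 0.99825153
N(-d1) = 0.37711792; N(-d2) = 0.48880755
P = K * exp(-rT) * N(-d2) - S_0' * N(-d1) = 40.8700 * 0.99825153 * 0.48880755 - 42.83072029 * 0.37711792 = 3.7904


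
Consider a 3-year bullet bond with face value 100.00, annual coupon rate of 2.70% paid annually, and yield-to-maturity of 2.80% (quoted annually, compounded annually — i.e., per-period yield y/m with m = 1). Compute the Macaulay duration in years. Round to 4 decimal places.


Answer: Macaulay duration = 2.9217 years

Derivation:
Coupon per period c = face * coupon_rate / m = 2.700000
Periods per year m = 1; per-period yield y/m = 0.028000
Number of cashflows N = 3
Cashflows (t years, CF_t, discount factor 1/(1+y/m)^(m*t), PV):
  t = 1.0000: CF_t = 2.700000, DF = 0.972763, PV = 2.626459
  t = 2.0000: CF_t = 2.700000, DF = 0.946267, PV = 2.554921
  t = 3.0000: CF_t = 102.700000, DF = 0.920493, PV = 94.534667
Price P = sum_t PV_t = 99.716048
Macaulay numerator sum_t t * PV_t:
  t * PV_t at t = 1.0000: 2.626459
  t * PV_t at t = 2.0000: 5.109843
  t * PV_t at t = 3.0000: 283.604002
Macaulay duration D = (sum_t t * PV_t) / P = 291.340303 / 99.716048 = 2.921699


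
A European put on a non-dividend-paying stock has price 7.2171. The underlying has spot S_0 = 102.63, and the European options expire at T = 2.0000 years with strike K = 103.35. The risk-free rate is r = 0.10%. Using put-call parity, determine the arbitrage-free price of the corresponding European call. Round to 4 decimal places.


Put-call parity: C - P = S_0 * exp(-qT) - K * exp(-rT).
S_0 * exp(-qT) = 102.6300 * 1.00000000 = 102.63000000
K * exp(-rT) = 103.3500 * 0.99800200 = 103.14350656
C = P + S*exp(-qT) - K*exp(-rT)
C = 7.2171 + 102.63000000 - 103.14350656 = 6.7036

Answer: Call price = 6.7036


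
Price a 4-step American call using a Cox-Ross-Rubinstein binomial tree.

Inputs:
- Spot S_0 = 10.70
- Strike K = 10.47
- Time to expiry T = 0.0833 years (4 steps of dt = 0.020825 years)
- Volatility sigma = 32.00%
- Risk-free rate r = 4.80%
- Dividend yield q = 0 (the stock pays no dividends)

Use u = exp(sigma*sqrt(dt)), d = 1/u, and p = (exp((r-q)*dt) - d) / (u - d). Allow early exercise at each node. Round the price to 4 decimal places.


dt = T/N = 0.020825
u = exp(sigma*sqrt(dt)) = 1.047262; d = 1/u = 0.954871
p = (exp((r-q)*dt) - d) / (u - d) = 0.499282
Discount per step: exp(-r*dt) = 0.999001
Stock lattice S(k, i) with i counting down-moves:
  k=0: S(0,0) = 10.7000
  k=1: S(1,0) = 11.2057; S(1,1) = 10.2171
  k=2: S(2,0) = 11.7353; S(2,1) = 10.7000; S(2,2) = 9.7560
  k=3: S(3,0) = 12.2899; S(3,1) = 11.2057; S(3,2) = 10.2171; S(3,3) = 9.3158
  k=4: S(4,0) = 12.8708; S(4,1) = 11.7353; S(4,2) = 10.7000; S(4,3) = 9.7560; S(4,4) = 8.8953
Terminal payoffs V(N, i) = max(S_T - K, 0):
  V(4,0) = 2.400770; V(4,1) = 1.265299; V(4,2) = 0.230000; V(4,3) = 0.000000; V(4,4) = 0.000000
Backward induction: V(k, i) = exp(-r*dt) * [p * V(k+1, i) + (1-p) * V(k+1, i+1)]; then take max(V_cont, immediate exercise) for American.
  V(3,0) = exp(-r*dt) * [p*2.400770 + (1-p)*1.265299] = 1.830389; exercise = 1.819928; V(3,0) = max -> 1.830389
  V(3,1) = exp(-r*dt) * [p*1.265299 + (1-p)*0.230000] = 0.746160; exercise = 0.735699; V(3,1) = max -> 0.746160
  V(3,2) = exp(-r*dt) * [p*0.230000 + (1-p)*0.000000] = 0.114720; exercise = 0.000000; V(3,2) = max -> 0.114720
  V(3,3) = exp(-r*dt) * [p*0.000000 + (1-p)*0.000000] = 0.000000; exercise = 0.000000; V(3,3) = max -> 0.000000
  V(2,0) = exp(-r*dt) * [p*1.830389 + (1-p)*0.746160] = 1.286210; exercise = 1.265299; V(2,0) = max -> 1.286210
  V(2,1) = exp(-r*dt) * [p*0.746160 + (1-p)*0.114720] = 0.429557; exercise = 0.230000; V(2,1) = max -> 0.429557
  V(2,2) = exp(-r*dt) * [p*0.114720 + (1-p)*0.000000] = 0.057220; exercise = 0.000000; V(2,2) = max -> 0.057220
  V(1,0) = exp(-r*dt) * [p*1.286210 + (1-p)*0.429557] = 0.856412; exercise = 0.735699; V(1,0) = max -> 0.856412
  V(1,1) = exp(-r*dt) * [p*0.429557 + (1-p)*0.057220] = 0.242879; exercise = 0.000000; V(1,1) = max -> 0.242879
  V(0,0) = exp(-r*dt) * [p*0.856412 + (1-p)*0.242879] = 0.548656; exercise = 0.230000; V(0,0) = max -> 0.548656

Answer: Price = V(0,0) = 0.5487


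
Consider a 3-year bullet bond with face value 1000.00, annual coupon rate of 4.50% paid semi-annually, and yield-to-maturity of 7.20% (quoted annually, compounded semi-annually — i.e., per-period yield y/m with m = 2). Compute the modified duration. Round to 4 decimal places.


Coupon per period c = face * coupon_rate / m = 22.500000
Periods per year m = 2; per-period yield y/m = 0.036000
Number of cashflows N = 6
Cashflows (t years, CF_t, discount factor 1/(1+y/m)^(m*t), PV):
  t = 0.5000: CF_t = 22.500000, DF = 0.965251, PV = 21.718147
  t = 1.0000: CF_t = 22.500000, DF = 0.931709, PV = 20.963462
  t = 1.5000: CF_t = 22.500000, DF = 0.899333, PV = 20.235002
  t = 2.0000: CF_t = 22.500000, DF = 0.868082, PV = 19.531855
  t = 2.5000: CF_t = 22.500000, DF = 0.837917, PV = 18.853142
  t = 3.0000: CF_t = 1022.500000, DF = 0.808801, PV = 826.998619
Price P = sum_t PV_t = 928.300227
First compute Macaulay numerator sum_t t * PV_t:
  t * PV_t at t = 0.5000: 10.859073
  t * PV_t at t = 1.0000: 20.963462
  t * PV_t at t = 1.5000: 30.352503
  t * PV_t at t = 2.0000: 39.063710
  t * PV_t at t = 2.5000: 47.132855
  t * PV_t at t = 3.0000: 2480.995856
Macaulay duration D = 2629.367461 / 928.300227 = 2.832454
Modified duration = D / (1 + y/m) = 2.832454 / (1 + 0.036000) = 2.734029

Answer: Modified duration = 2.7340


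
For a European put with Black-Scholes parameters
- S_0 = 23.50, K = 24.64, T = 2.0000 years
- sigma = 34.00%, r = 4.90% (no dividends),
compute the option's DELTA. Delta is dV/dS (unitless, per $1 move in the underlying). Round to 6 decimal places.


Answer: Delta = -0.364780

Derivation:
d1 = 0.3457113320; d2 = -0.1351212792
phi(d1) = 0.3758005623; exp(-qT) = 1.0000000000; exp(-rT) = 0.9066489038
N(-d1) = 0.3647798336
Delta = -exp(-qT) * N(-d1) = -1.0000000000 * 0.3647798336 = -0.364780


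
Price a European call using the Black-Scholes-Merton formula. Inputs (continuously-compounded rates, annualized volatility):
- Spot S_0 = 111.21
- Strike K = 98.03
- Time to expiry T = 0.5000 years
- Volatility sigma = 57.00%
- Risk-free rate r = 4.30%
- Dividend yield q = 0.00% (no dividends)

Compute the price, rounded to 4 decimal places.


d1 = (ln(S/K) + (r - q + 0.5*sigma^2) * T) / (sigma * sqrt(T)) = 0.56784831
d2 = d1 - sigma * sqrt(T) = 0.16479744
exp(-rT) = 0.97872948; exp(-qT) = 1.00000000
C = S_0 * exp(-qT) * N(d1) - K * exp(-rT) * N(d2)
N(d1) = 0.71493101; N(d2) = 0.56544829
C = 111.2100 * 1.00000000 * 0.71493101 - 98.0300 * 0.97872948 * 0.56544829 = 25.2556

Answer: Price = 25.2556


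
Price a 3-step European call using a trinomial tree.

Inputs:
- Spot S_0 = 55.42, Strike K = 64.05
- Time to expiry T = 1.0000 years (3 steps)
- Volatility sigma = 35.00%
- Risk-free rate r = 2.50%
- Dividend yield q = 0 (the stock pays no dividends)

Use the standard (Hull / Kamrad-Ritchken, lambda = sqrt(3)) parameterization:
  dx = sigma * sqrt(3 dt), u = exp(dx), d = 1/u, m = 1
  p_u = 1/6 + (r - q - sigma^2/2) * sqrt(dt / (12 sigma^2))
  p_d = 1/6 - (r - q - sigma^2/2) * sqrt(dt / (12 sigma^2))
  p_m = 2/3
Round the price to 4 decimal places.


Answer: Price = V(0,0) = 5.3882

Derivation:
dt = T/N = 0.333333; dx = sigma*sqrt(3*dt) = 0.350000
u = exp(dx) = 1.419068; d = 1/u = 0.704688
p_u = 0.149405, p_m = 0.666667, p_d = 0.183929
Discount per step: exp(-r*dt) = 0.991701
Stock lattice S(k, j) with j the centered position index:
  k=0: S(0,+0) = 55.4200
  k=1: S(1,-1) = 39.0538; S(1,+0) = 55.4200; S(1,+1) = 78.6447
  k=2: S(2,-2) = 27.5208; S(2,-1) = 39.0538; S(2,+0) = 55.4200; S(2,+1) = 78.6447; S(2,+2) = 111.6022
  k=3: S(3,-3) = 19.3936; S(3,-2) = 27.5208; S(3,-1) = 39.0538; S(3,+0) = 55.4200; S(3,+1) = 78.6447; S(3,+2) = 111.6022; S(3,+3) = 158.3710
Terminal payoffs V(N, j) = max(S_T - K, 0):
  V(3,-3) = 0.000000; V(3,-2) = 0.000000; V(3,-1) = 0.000000; V(3,+0) = 0.000000; V(3,+1) = 14.594724; V(3,+2) = 47.552175; V(3,+3) = 94.321025
Backward induction: V(k, j) = exp(-r*dt) * [p_u * V(k+1, j+1) + p_m * V(k+1, j) + p_d * V(k+1, j-1)]
  V(2,-2) = exp(-r*dt) * [p_u*0.000000 + p_m*0.000000 + p_d*0.000000] = 0.000000
  V(2,-1) = exp(-r*dt) * [p_u*0.000000 + p_m*0.000000 + p_d*0.000000] = 0.000000
  V(2,+0) = exp(-r*dt) * [p_u*14.594724 + p_m*0.000000 + p_d*0.000000] = 2.162426
  V(2,+1) = exp(-r*dt) * [p_u*47.552175 + p_m*14.594724 + p_d*0.000000] = 16.694634
  V(2,+2) = exp(-r*dt) * [p_u*94.321025 + p_m*47.552175 + p_d*14.594724] = 48.075543
  V(1,-1) = exp(-r*dt) * [p_u*2.162426 + p_m*0.000000 + p_d*0.000000] = 0.320396
  V(1,+0) = exp(-r*dt) * [p_u*16.694634 + p_m*2.162426 + p_d*0.000000] = 3.903212
  V(1,+1) = exp(-r*dt) * [p_u*48.075543 + p_m*16.694634 + p_d*2.162426] = 18.554932
  V(0,+0) = exp(-r*dt) * [p_u*18.554932 + p_m*3.903212 + p_d*0.320396] = 5.388178


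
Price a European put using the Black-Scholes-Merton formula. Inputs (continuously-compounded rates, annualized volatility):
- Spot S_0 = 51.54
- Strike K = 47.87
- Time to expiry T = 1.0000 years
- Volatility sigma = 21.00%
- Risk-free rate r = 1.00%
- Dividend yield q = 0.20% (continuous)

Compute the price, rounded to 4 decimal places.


Answer: Price = 2.4194

Derivation:
d1 = (ln(S/K) + (r - q + 0.5*sigma^2) * T) / (sigma * sqrt(T)) = 0.49485334
d2 = d1 - sigma * sqrt(T) = 0.28485334
exp(-rT) = 0.99004983; exp(-qT) = 0.99800200
P = K * exp(-rT) * N(-d2) - S_0 * exp(-qT) * N(-d1)
N(-d1) = 0.31035182; N(-d2) = 0.38787825
P = 47.8700 * 0.99004983 * 0.38787825 - 51.5400 * 0.99800200 * 0.31035182 = 2.4194


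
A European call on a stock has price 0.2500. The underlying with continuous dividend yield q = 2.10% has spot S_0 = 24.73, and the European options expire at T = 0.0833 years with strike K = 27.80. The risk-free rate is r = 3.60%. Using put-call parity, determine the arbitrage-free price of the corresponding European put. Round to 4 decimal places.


Put-call parity: C - P = S_0 * exp(-qT) - K * exp(-rT).
S_0 * exp(-qT) = 24.7300 * 0.99825223 = 24.68677763
K * exp(-rT) = 27.8000 * 0.99700569 = 27.71675824
P = C - S*exp(-qT) + K*exp(-rT)
P = 0.2500 - 24.68677763 + 27.71675824 = 3.2800

Answer: Put price = 3.2800


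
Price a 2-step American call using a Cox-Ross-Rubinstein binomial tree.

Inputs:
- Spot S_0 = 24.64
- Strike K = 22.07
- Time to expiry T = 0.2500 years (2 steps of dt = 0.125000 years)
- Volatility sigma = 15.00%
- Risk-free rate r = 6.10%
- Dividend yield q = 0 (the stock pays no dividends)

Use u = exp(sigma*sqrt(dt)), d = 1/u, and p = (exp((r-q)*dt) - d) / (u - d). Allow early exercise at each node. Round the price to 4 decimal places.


Answer: Price = V(0,0) = 2.9040

Derivation:
dt = T/N = 0.125000
u = exp(sigma*sqrt(dt)) = 1.054464; d = 1/u = 0.948349
p = (exp((r-q)*dt) - d) / (u - d) = 0.558875
Discount per step: exp(-r*dt) = 0.992404
Stock lattice S(k, i) with i counting down-moves:
  k=0: S(0,0) = 24.6400
  k=1: S(1,0) = 25.9820; S(1,1) = 23.3673
  k=2: S(2,0) = 27.3971; S(2,1) = 24.6400; S(2,2) = 22.1604
Terminal payoffs V(N, i) = max(S_T - K, 0):
  V(2,0) = 5.327100; V(2,1) = 2.570000; V(2,2) = 0.090360
Backward induction: V(k, i) = exp(-r*dt) * [p * V(k+1, i) + (1-p) * V(k+1, i+1)]; then take max(V_cont, immediate exercise) for American.
  V(1,0) = exp(-r*dt) * [p*5.327100 + (1-p)*2.570000] = 4.079648; exercise = 3.912004; V(1,0) = max -> 4.079648
  V(1,1) = exp(-r*dt) * [p*2.570000 + (1-p)*0.090360] = 1.464956; exercise = 1.297312; V(1,1) = max -> 1.464956
  V(0,0) = exp(-r*dt) * [p*4.079648 + (1-p)*1.464956] = 2.904014; exercise = 2.570000; V(0,0) = max -> 2.904014


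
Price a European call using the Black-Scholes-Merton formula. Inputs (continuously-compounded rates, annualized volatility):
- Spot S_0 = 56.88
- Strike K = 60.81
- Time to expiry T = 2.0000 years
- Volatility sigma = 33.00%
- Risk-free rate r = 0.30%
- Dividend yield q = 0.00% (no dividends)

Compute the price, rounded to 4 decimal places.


d1 = (ln(S/K) + (r - q + 0.5*sigma^2) * T) / (sigma * sqrt(T)) = 0.10304375
d2 = d1 - sigma * sqrt(T) = -0.36364673
exp(-rT) = 0.99401796; exp(-qT) = 1.00000000
C = S_0 * exp(-qT) * N(d1) - K * exp(-rT) * N(d2)
N(d1) = 0.54103588; N(d2) = 0.35806091
C = 56.8800 * 1.00000000 * 0.54103588 - 60.8100 * 0.99401796 * 0.35806091 = 9.1307

Answer: Price = 9.1307


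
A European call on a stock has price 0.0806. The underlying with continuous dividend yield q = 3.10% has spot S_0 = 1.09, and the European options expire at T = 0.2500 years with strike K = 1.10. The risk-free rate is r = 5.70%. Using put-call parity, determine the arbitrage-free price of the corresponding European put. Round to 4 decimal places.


Answer: Put price = 0.0835

Derivation:
Put-call parity: C - P = S_0 * exp(-qT) - K * exp(-rT).
S_0 * exp(-qT) = 1.0900 * 0.99227995 = 1.08158515
K * exp(-rT) = 1.1000 * 0.98585105 = 1.08443616
P = C - S*exp(-qT) + K*exp(-rT)
P = 0.0806 - 1.08158515 + 1.08443616 = 0.0835


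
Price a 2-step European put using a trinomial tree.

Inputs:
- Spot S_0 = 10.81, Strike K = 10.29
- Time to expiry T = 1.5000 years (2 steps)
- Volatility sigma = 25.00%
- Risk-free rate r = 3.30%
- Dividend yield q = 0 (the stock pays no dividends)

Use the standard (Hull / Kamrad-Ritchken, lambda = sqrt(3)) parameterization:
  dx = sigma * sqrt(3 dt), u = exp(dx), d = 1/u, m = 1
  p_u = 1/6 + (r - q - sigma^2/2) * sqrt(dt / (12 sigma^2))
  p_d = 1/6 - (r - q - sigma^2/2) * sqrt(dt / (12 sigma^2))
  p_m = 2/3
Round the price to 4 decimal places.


dt = T/N = 0.750000; dx = sigma*sqrt(3*dt) = 0.375000
u = exp(dx) = 1.454991; d = 1/u = 0.687289
p_u = 0.168417, p_m = 0.666667, p_d = 0.164917
Discount per step: exp(-r*dt) = 0.975554
Stock lattice S(k, j) with j the centered position index:
  k=0: S(0,+0) = 10.8100
  k=1: S(1,-1) = 7.4296; S(1,+0) = 10.8100; S(1,+1) = 15.7285
  k=2: S(2,-2) = 5.1063; S(2,-1) = 7.4296; S(2,+0) = 10.8100; S(2,+1) = 15.7285; S(2,+2) = 22.8848
Terminal payoffs V(N, j) = max(K - S_T, 0):
  V(2,-2) = 5.183718; V(2,-1) = 2.860403; V(2,+0) = 0.000000; V(2,+1) = 0.000000; V(2,+2) = 0.000000
Backward induction: V(k, j) = exp(-r*dt) * [p_u * V(k+1, j+1) + p_m * V(k+1, j) + p_d * V(k+1, j-1)]
  V(1,-1) = exp(-r*dt) * [p_u*0.000000 + p_m*2.860403 + p_d*5.183718] = 2.694301
  V(1,+0) = exp(-r*dt) * [p_u*0.000000 + p_m*0.000000 + p_d*2.860403] = 0.460196
  V(1,+1) = exp(-r*dt) * [p_u*0.000000 + p_m*0.000000 + p_d*0.000000] = 0.000000
  V(0,+0) = exp(-r*dt) * [p_u*0.000000 + p_m*0.460196 + p_d*2.694301] = 0.732770

Answer: Price = V(0,0) = 0.7328


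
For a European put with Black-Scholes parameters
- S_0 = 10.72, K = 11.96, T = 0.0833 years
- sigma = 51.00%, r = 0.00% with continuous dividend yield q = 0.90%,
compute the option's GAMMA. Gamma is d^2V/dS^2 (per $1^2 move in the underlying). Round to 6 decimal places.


d1 = -0.6751127082; d2 = -0.8223075790
phi(d1) = 0.3176430161; exp(-qT) = 0.9992505810; exp(-rT) = 1.0000000000
Gamma = exp(-qT) * phi(d1) / (S * sigma * sqrt(T)) = 0.9992505810 * 0.3176430161 / (10.7200 * 0.5100 * 0.2886173938) = 0.201153

Answer: Gamma = 0.201153


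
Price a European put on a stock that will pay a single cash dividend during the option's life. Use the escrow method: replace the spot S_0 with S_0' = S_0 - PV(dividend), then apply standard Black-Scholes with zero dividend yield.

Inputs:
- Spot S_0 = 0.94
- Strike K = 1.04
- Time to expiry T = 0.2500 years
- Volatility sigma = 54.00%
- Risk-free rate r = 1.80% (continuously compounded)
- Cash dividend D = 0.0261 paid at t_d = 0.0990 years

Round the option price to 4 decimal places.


Answer: Price = 0.1762

Derivation:
PV(D) = D * exp(-r * t_d) = 0.0261 * 0.99821959 = 0.02605353
S_0' = S_0 - PV(D) = 0.9400 - 0.02605353 = 0.91394647
d1 = (ln(S_0'/K) + (r + sigma^2/2)*T) / (sigma*sqrt(T)) = -0.32686663
d2 = d1 - sigma*sqrt(T) = -0.59686663
exp(-rT) = 0.99551011
N(-d1) = 0.62811562; N(-d2) = 0.72470179
P = K * exp(-rT) * N(-d2) - S_0' * N(-d1) = 1.0400 * 0.99551011 * 0.72470179 - 0.91394647 * 0.62811562 = 0.1762


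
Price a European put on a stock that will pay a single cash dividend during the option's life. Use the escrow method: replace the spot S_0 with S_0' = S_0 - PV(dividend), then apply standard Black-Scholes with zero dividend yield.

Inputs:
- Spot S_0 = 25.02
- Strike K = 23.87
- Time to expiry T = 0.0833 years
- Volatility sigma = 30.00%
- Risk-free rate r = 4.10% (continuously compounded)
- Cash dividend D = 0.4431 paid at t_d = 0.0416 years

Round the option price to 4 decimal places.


PV(D) = D * exp(-r * t_d) = 0.4431 * 0.99829585 = 0.44234489
S_0' = S_0 - PV(D) = 25.0200 - 0.44234489 = 24.57765511
d1 = (ln(S_0'/K) + (r + sigma^2/2)*T) / (sigma*sqrt(T)) = 0.42015325
d2 = d1 - sigma*sqrt(T) = 0.33356803
exp(-rT) = 0.99659053
N(-d1) = 0.33718675; N(-d2) = 0.36935277
P = K * exp(-rT) * N(-d2) - S_0' * N(-d1) = 23.8700 * 0.99659053 * 0.36935277 - 24.57765511 * 0.33718675 = 0.4991

Answer: Price = 0.4991


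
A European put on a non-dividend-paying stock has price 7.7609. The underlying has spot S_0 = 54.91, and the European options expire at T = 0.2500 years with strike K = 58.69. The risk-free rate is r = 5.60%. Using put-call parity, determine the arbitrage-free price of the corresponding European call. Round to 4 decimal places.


Put-call parity: C - P = S_0 * exp(-qT) - K * exp(-rT).
S_0 * exp(-qT) = 54.9100 * 1.00000000 = 54.91000000
K * exp(-rT) = 58.6900 * 0.98609754 = 57.87406487
C = P + S*exp(-qT) - K*exp(-rT)
C = 7.7609 + 54.91000000 - 57.87406487 = 4.7968

Answer: Call price = 4.7968


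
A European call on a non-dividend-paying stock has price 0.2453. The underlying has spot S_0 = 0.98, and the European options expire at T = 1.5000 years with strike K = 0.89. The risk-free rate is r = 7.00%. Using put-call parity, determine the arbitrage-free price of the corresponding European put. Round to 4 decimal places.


Put-call parity: C - P = S_0 * exp(-qT) - K * exp(-rT).
S_0 * exp(-qT) = 0.9800 * 1.00000000 = 0.98000000
K * exp(-rT) = 0.8900 * 0.90032452 = 0.80128883
P = C - S*exp(-qT) + K*exp(-rT)
P = 0.2453 - 0.98000000 + 0.80128883 = 0.0666

Answer: Put price = 0.0666


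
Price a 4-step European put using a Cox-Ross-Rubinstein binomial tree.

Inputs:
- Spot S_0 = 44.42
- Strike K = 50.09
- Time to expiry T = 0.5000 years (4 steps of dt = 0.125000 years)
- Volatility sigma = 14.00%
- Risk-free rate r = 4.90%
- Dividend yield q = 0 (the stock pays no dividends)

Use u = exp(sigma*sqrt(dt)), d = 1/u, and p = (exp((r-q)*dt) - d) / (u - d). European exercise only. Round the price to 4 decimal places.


dt = T/N = 0.125000
u = exp(sigma*sqrt(dt)) = 1.050743; d = 1/u = 0.951708
p = (exp((r-q)*dt) - d) / (u - d) = 0.549665
Discount per step: exp(-r*dt) = 0.993894
Stock lattice S(k, i) with i counting down-moves:
  k=0: S(0,0) = 44.4200
  k=1: S(1,0) = 46.6740; S(1,1) = 42.2748
  k=2: S(2,0) = 49.0424; S(2,1) = 44.4200; S(2,2) = 40.2333
  k=3: S(3,0) = 51.5309; S(3,1) = 46.6740; S(3,2) = 42.2748; S(3,3) = 38.2903
  k=4: S(4,0) = 54.1458; S(4,1) = 49.0424; S(4,2) = 44.4200; S(4,3) = 40.2333; S(4,4) = 36.4412
Terminal payoffs V(N, i) = max(K - S_T, 0):
  V(4,0) = 0.000000; V(4,1) = 1.047623; V(4,2) = 5.670000; V(4,3) = 9.856706; V(4,4) = 13.648803
Backward induction: V(k, i) = exp(-r*dt) * [p * V(k+1, i) + (1-p) * V(k+1, i+1)].
  V(3,0) = exp(-r*dt) * [p*0.000000 + (1-p)*1.047623] = 0.468901
  V(3,1) = exp(-r*dt) * [p*1.047623 + (1-p)*5.670000] = 3.110135
  V(3,2) = exp(-r*dt) * [p*5.670000 + (1-p)*9.856706] = 7.509287
  V(3,3) = exp(-r*dt) * [p*9.856706 + (1-p)*13.648803] = 11.493806
  V(2,0) = exp(-r*dt) * [p*0.468901 + (1-p)*3.110135] = 1.648216
  V(2,1) = exp(-r*dt) * [p*3.110135 + (1-p)*7.509287] = 5.060141
  V(2,2) = exp(-r*dt) * [p*7.509287 + (1-p)*11.493806] = 9.246846
  V(1,0) = exp(-r*dt) * [p*1.648216 + (1-p)*5.060141] = 3.165280
  V(1,1) = exp(-r*dt) * [p*5.060141 + (1-p)*9.246846] = 6.903151
  V(0,0) = exp(-r*dt) * [p*3.165280 + (1-p)*6.903151] = 4.818969

Answer: Price = V(0,0) = 4.8190


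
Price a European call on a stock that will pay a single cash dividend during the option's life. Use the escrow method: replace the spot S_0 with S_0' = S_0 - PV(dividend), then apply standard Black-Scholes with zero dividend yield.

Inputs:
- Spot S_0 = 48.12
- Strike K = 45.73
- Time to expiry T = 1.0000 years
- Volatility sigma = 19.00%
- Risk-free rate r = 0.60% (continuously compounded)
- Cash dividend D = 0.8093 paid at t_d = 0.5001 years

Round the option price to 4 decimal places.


PV(D) = D * exp(-r * t_d) = 0.8093 * 0.99700390 = 0.80687525
S_0' = S_0 - PV(D) = 48.1200 - 0.80687525 = 47.31312475
d1 = (ln(S_0'/K) + (r + sigma^2/2)*T) / (sigma*sqrt(T)) = 0.30570104
d2 = d1 - sigma*sqrt(T) = 0.11570104
exp(-rT) = 0.99401796
N(d1) = 0.62008386; N(d2) = 0.54605526
C = S_0' * N(d1) - K * exp(-rT) * N(d2) = 47.31312475 * 0.62008386 - 45.7300 * 0.99401796 * 0.54605526 = 4.5164

Answer: Price = 4.5164


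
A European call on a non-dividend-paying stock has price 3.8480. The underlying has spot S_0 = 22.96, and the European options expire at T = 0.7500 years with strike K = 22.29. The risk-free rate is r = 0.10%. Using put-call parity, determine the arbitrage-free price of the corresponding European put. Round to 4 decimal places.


Answer: Put price = 3.1613

Derivation:
Put-call parity: C - P = S_0 * exp(-qT) - K * exp(-rT).
S_0 * exp(-qT) = 22.9600 * 1.00000000 = 22.96000000
K * exp(-rT) = 22.2900 * 0.99925028 = 22.27328877
P = C - S*exp(-qT) + K*exp(-rT)
P = 3.8480 - 22.96000000 + 22.27328877 = 3.1613


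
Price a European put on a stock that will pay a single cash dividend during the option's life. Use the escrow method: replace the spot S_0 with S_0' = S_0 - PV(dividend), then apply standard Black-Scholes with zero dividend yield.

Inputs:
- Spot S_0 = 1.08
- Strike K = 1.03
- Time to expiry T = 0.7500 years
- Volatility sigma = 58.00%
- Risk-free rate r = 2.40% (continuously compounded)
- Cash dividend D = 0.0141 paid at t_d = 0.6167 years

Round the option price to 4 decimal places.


PV(D) = D * exp(-r * t_d) = 0.0141 * 0.98530819 = 0.01389285
S_0' = S_0 - PV(D) = 1.0800 - 0.01389285 = 1.06610715
d1 = (ln(S_0'/K) + (r + sigma^2/2)*T) / (sigma*sqrt(T)) = 0.35557816
d2 = d1 - sigma*sqrt(T) = -0.14671657
exp(-rT) = 0.98216103
N(-d1) = 0.36107825; N(-d2) = 0.55832213
P = K * exp(-rT) * N(-d2) - S_0' * N(-d1) = 1.0300 * 0.98216103 * 0.55832213 - 1.06610715 * 0.36107825 = 0.1799

Answer: Price = 0.1799
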